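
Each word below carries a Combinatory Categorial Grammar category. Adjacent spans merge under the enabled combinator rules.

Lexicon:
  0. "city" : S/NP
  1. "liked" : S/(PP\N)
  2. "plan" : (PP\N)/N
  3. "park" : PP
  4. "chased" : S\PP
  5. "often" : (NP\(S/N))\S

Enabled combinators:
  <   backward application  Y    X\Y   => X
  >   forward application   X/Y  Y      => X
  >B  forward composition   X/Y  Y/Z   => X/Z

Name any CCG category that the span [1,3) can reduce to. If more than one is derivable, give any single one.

[0,6] S   >
  [0,1] "city" : S/NP
  [1,6] NP   <
    [1,3] S/N   >B
      [1,2] "liked" : S/(PP\N)
      [2,3] "plan" : (PP\N)/N
    [3,6] NP\(S/N)   <
      [3,5] S   <
        [3,4] "park" : PP
        [4,5] "chased" : S\PP
      [5,6] "often" : (NP\(S/N))\S

S/N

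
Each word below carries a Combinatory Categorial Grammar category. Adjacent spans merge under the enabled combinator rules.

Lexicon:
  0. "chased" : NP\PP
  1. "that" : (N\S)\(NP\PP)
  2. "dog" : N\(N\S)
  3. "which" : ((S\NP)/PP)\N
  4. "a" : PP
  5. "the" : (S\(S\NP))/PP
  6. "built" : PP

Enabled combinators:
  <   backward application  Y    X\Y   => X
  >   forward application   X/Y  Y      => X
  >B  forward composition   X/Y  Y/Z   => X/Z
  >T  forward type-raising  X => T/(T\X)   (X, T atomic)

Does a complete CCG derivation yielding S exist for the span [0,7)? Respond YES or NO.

YES

[0,7] S   <
  [0,5] S\NP   >
    [0,4] (S\NP)/PP   <
      [0,3] N   <
        [0,2] N\S   <
          [0,1] "chased" : NP\PP
          [1,2] "that" : (N\S)\(NP\PP)
        [2,3] "dog" : N\(N\S)
      [3,4] "which" : ((S\NP)/PP)\N
    [4,5] "a" : PP
  [5,7] S\(S\NP)   >
    [5,6] "the" : (S\(S\NP))/PP
    [6,7] "built" : PP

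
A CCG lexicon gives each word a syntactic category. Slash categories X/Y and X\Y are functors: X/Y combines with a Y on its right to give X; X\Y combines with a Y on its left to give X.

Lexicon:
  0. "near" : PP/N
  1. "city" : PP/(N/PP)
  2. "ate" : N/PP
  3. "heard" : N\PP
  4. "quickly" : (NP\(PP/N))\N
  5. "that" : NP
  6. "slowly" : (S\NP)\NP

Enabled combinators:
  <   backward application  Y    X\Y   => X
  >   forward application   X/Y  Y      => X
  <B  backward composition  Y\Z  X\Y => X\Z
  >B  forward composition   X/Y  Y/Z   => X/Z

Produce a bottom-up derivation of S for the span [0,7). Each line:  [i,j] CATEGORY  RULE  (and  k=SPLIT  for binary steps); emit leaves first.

[0,7] S   <
  [0,5] NP   <
    [0,1] "near" : PP/N
    [1,5] NP\(PP/N)   <
      [1,4] N   <
        [1,3] PP   >
          [1,2] "city" : PP/(N/PP)
          [2,3] "ate" : N/PP
        [3,4] "heard" : N\PP
      [4,5] "quickly" : (NP\(PP/N))\N
  [5,7] S\NP   <
    [5,6] "that" : NP
    [6,7] "slowly" : (S\NP)\NP

[0,1] PP/N  lex  "near"
[1,2] PP/(N/PP)  lex  "city"
[2,3] N/PP  lex  "ate"
[1,3] PP  >  k=2
[3,4] N\PP  lex  "heard"
[1,4] N  <  k=3
[4,5] (NP\(PP/N))\N  lex  "quickly"
[1,5] NP\(PP/N)  <  k=4
[0,5] NP  <  k=1
[5,6] NP  lex  "that"
[6,7] (S\NP)\NP  lex  "slowly"
[5,7] S\NP  <  k=6
[0,7] S  <  k=5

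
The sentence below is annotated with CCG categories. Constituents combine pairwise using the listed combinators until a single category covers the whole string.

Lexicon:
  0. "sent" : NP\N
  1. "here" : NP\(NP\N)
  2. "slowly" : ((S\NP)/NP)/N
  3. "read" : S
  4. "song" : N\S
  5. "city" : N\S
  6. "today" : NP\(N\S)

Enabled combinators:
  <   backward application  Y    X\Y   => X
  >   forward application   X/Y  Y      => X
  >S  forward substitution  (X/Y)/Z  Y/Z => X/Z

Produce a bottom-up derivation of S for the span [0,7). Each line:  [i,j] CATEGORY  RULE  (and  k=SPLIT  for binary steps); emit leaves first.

[0,7] S   <
  [0,2] NP   <
    [0,1] "sent" : NP\N
    [1,2] "here" : NP\(NP\N)
  [2,7] S\NP   >
    [2,5] (S\NP)/NP   >
      [2,3] "slowly" : ((S\NP)/NP)/N
      [3,5] N   <
        [3,4] "read" : S
        [4,5] "song" : N\S
    [5,7] NP   <
      [5,6] "city" : N\S
      [6,7] "today" : NP\(N\S)

[0,1] NP\N  lex  "sent"
[1,2] NP\(NP\N)  lex  "here"
[0,2] NP  <  k=1
[2,3] ((S\NP)/NP)/N  lex  "slowly"
[3,4] S  lex  "read"
[4,5] N\S  lex  "song"
[3,5] N  <  k=4
[2,5] (S\NP)/NP  >  k=3
[5,6] N\S  lex  "city"
[6,7] NP\(N\S)  lex  "today"
[5,7] NP  <  k=6
[2,7] S\NP  >  k=5
[0,7] S  <  k=2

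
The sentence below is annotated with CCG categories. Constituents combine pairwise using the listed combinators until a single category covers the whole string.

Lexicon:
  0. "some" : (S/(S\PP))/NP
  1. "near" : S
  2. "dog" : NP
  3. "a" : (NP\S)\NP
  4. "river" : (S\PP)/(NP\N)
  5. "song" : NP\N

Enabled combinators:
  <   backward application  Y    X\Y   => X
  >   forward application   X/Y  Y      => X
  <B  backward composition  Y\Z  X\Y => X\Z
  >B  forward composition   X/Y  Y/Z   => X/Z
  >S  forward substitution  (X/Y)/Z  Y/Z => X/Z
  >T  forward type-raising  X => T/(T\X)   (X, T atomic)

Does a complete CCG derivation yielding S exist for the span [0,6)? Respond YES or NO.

YES

[0,6] S   >
  [0,4] S/(S\PP)   >
    [0,1] "some" : (S/(S\PP))/NP
    [1,4] NP   >
      [1,2] NP/(NP\S)   >T
        [1,2] "near" : S
      [2,4] NP\S   <
        [2,3] "dog" : NP
        [3,4] "a" : (NP\S)\NP
  [4,6] S\PP   >
    [4,5] "river" : (S\PP)/(NP\N)
    [5,6] "song" : NP\N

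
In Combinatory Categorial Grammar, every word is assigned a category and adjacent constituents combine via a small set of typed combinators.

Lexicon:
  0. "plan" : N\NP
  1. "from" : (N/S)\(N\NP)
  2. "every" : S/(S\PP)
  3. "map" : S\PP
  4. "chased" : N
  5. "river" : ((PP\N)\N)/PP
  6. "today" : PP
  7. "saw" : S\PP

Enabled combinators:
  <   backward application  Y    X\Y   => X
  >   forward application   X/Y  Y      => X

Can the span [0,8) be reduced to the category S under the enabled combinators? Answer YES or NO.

YES

[0,8] S   <
  [0,7] PP   <
    [0,4] N   >
      [0,2] N/S   <
        [0,1] "plan" : N\NP
        [1,2] "from" : (N/S)\(N\NP)
      [2,4] S   >
        [2,3] "every" : S/(S\PP)
        [3,4] "map" : S\PP
    [4,7] PP\N   <
      [4,5] "chased" : N
      [5,7] (PP\N)\N   >
        [5,6] "river" : ((PP\N)\N)/PP
        [6,7] "today" : PP
  [7,8] "saw" : S\PP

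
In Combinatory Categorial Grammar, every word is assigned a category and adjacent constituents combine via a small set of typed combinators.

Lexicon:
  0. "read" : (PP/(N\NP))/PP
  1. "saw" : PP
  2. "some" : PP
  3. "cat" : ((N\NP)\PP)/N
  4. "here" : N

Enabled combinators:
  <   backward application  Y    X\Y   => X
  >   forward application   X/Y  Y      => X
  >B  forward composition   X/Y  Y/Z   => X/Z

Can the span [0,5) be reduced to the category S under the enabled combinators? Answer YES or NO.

(PP/(N\NP))/PP PP PP ((N\NP)\PP)/N N
CKY chart[0,5] = {PP}; S ∉ chart

NO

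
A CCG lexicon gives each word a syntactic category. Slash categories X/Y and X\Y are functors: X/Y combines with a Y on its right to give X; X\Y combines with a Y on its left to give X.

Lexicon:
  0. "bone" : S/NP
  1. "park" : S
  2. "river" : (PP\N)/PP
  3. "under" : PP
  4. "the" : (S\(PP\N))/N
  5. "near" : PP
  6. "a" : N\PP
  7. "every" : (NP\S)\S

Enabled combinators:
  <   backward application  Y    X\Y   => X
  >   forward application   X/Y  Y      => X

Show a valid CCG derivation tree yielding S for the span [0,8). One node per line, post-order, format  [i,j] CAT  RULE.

[0,1] S/NP  lex  "bone"
[1,2] S  lex  "park"
[2,3] (PP\N)/PP  lex  "river"
[3,4] PP  lex  "under"
[2,4] PP\N  >  k=3
[4,5] (S\(PP\N))/N  lex  "the"
[5,6] PP  lex  "near"
[6,7] N\PP  lex  "a"
[5,7] N  <  k=6
[4,7] S\(PP\N)  >  k=5
[2,7] S  <  k=4
[7,8] (NP\S)\S  lex  "every"
[2,8] NP\S  <  k=7
[1,8] NP  <  k=2
[0,8] S  >  k=1

[0,8] S   >
  [0,1] "bone" : S/NP
  [1,8] NP   <
    [1,2] "park" : S
    [2,8] NP\S   <
      [2,7] S   <
        [2,4] PP\N   >
          [2,3] "river" : (PP\N)/PP
          [3,4] "under" : PP
        [4,7] S\(PP\N)   >
          [4,5] "the" : (S\(PP\N))/N
          [5,7] N   <
            [5,6] "near" : PP
            [6,7] "a" : N\PP
      [7,8] "every" : (NP\S)\S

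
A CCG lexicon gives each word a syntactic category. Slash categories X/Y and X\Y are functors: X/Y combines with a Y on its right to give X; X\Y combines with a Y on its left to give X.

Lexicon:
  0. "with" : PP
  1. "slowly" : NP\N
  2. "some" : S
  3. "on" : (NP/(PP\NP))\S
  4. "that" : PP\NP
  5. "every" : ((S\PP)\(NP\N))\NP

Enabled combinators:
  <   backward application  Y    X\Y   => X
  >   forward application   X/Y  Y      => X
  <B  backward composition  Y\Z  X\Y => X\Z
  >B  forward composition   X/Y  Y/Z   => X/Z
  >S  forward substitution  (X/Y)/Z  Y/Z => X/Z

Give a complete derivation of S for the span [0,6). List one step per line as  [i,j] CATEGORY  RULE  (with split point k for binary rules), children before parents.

[0,6] S   <
  [0,1] "with" : PP
  [1,6] S\PP   <
    [1,2] "slowly" : NP\N
    [2,6] (S\PP)\(NP\N)   <
      [2,5] NP   >
        [2,4] NP/(PP\NP)   <
          [2,3] "some" : S
          [3,4] "on" : (NP/(PP\NP))\S
        [4,5] "that" : PP\NP
      [5,6] "every" : ((S\PP)\(NP\N))\NP

[0,1] PP  lex  "with"
[1,2] NP\N  lex  "slowly"
[2,3] S  lex  "some"
[3,4] (NP/(PP\NP))\S  lex  "on"
[2,4] NP/(PP\NP)  <  k=3
[4,5] PP\NP  lex  "that"
[2,5] NP  >  k=4
[5,6] ((S\PP)\(NP\N))\NP  lex  "every"
[2,6] (S\PP)\(NP\N)  <  k=5
[1,6] S\PP  <  k=2
[0,6] S  <  k=1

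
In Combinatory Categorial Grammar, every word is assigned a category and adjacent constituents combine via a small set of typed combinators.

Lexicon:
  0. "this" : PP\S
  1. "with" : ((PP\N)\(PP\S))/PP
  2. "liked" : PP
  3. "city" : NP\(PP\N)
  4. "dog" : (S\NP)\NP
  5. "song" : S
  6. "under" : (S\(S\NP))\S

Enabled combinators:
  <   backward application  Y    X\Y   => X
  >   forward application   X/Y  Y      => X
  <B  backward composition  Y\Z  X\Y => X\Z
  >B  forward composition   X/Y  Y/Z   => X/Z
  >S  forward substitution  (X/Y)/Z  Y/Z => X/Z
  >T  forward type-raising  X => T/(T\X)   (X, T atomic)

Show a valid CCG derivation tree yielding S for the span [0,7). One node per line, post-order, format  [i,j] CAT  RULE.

[0,7] S   <
  [0,5] S\NP   <
    [0,4] NP   <
      [0,3] PP\N   <
        [0,1] "this" : PP\S
        [1,3] (PP\N)\(PP\S)   >
          [1,2] "with" : ((PP\N)\(PP\S))/PP
          [2,3] "liked" : PP
      [3,4] "city" : NP\(PP\N)
    [4,5] "dog" : (S\NP)\NP
  [5,7] S\(S\NP)   <
    [5,6] "song" : S
    [6,7] "under" : (S\(S\NP))\S

[0,1] PP\S  lex  "this"
[1,2] ((PP\N)\(PP\S))/PP  lex  "with"
[2,3] PP  lex  "liked"
[1,3] (PP\N)\(PP\S)  >  k=2
[0,3] PP\N  <  k=1
[3,4] NP\(PP\N)  lex  "city"
[0,4] NP  <  k=3
[4,5] (S\NP)\NP  lex  "dog"
[0,5] S\NP  <  k=4
[5,6] S  lex  "song"
[6,7] (S\(S\NP))\S  lex  "under"
[5,7] S\(S\NP)  <  k=6
[0,7] S  <  k=5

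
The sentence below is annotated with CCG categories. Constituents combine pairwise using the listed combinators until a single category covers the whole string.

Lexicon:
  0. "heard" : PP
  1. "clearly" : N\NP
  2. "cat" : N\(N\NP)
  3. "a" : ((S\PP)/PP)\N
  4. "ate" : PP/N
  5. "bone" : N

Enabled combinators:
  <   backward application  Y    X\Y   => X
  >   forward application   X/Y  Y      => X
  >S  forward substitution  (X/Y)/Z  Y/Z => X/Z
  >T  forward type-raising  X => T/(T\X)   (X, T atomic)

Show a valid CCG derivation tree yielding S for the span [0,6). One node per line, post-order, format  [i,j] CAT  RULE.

[0,6] S   >
  [0,1] S/(S\PP)   >T
    [0,1] "heard" : PP
  [1,6] S\PP   >
    [1,4] (S\PP)/PP   <
      [1,3] N   <
        [1,2] "clearly" : N\NP
        [2,3] "cat" : N\(N\NP)
      [3,4] "a" : ((S\PP)/PP)\N
    [4,6] PP   >
      [4,5] "ate" : PP/N
      [5,6] "bone" : N

[0,1] PP  lex  "heard"
[0,1] S/(S\PP)  >T
[1,2] N\NP  lex  "clearly"
[2,3] N\(N\NP)  lex  "cat"
[1,3] N  <  k=2
[3,4] ((S\PP)/PP)\N  lex  "a"
[1,4] (S\PP)/PP  <  k=3
[4,5] PP/N  lex  "ate"
[5,6] N  lex  "bone"
[4,6] PP  >  k=5
[1,6] S\PP  >  k=4
[0,6] S  >  k=1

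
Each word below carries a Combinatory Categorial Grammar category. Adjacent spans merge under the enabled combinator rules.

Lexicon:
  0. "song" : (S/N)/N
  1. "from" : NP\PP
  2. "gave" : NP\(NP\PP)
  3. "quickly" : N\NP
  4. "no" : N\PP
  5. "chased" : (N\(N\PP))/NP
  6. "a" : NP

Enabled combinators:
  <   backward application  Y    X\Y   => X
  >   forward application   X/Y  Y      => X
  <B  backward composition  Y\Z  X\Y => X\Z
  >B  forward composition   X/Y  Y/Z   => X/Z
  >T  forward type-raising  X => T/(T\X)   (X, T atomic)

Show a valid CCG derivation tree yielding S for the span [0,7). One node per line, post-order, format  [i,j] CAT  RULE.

[0,7] S   >
  [0,4] S/N   >
    [0,1] "song" : (S/N)/N
    [1,4] N   <
      [1,3] NP   <
        [1,2] "from" : NP\PP
        [2,3] "gave" : NP\(NP\PP)
      [3,4] "quickly" : N\NP
  [4,7] N   <
    [4,5] "no" : N\PP
    [5,7] N\(N\PP)   >
      [5,6] "chased" : (N\(N\PP))/NP
      [6,7] "a" : NP

[0,1] (S/N)/N  lex  "song"
[1,2] NP\PP  lex  "from"
[2,3] NP\(NP\PP)  lex  "gave"
[1,3] NP  <  k=2
[3,4] N\NP  lex  "quickly"
[1,4] N  <  k=3
[0,4] S/N  >  k=1
[4,5] N\PP  lex  "no"
[5,6] (N\(N\PP))/NP  lex  "chased"
[6,7] NP  lex  "a"
[5,7] N\(N\PP)  >  k=6
[4,7] N  <  k=5
[0,7] S  >  k=4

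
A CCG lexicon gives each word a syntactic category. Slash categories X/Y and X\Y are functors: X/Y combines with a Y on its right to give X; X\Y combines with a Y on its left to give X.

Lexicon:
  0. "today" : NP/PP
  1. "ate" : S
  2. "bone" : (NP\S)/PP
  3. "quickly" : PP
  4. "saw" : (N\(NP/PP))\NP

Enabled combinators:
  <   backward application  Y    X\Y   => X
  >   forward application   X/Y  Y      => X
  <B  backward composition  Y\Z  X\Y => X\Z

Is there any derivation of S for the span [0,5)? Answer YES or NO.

NP/PP S (NP\S)/PP PP (N\(NP/PP))\NP
CKY chart[0,5] = {N}; S ∉ chart

NO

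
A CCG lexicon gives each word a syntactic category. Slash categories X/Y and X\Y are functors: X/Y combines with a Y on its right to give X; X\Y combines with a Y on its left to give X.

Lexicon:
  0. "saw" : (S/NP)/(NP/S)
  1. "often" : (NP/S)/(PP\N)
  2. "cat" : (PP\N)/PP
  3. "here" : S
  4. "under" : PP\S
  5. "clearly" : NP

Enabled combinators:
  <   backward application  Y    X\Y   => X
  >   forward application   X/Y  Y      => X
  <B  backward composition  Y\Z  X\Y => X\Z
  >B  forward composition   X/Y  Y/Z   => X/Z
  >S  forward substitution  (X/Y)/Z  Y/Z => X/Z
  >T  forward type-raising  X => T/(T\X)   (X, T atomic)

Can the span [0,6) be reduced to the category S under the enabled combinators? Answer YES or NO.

YES

[0,6] S   >
  [0,5] S/NP   >
    [0,1] "saw" : (S/NP)/(NP/S)
    [1,5] NP/S   >
      [1,2] "often" : (NP/S)/(PP\N)
      [2,5] PP\N   >
        [2,3] "cat" : (PP\N)/PP
        [3,5] PP   <
          [3,4] "here" : S
          [4,5] "under" : PP\S
  [5,6] "clearly" : NP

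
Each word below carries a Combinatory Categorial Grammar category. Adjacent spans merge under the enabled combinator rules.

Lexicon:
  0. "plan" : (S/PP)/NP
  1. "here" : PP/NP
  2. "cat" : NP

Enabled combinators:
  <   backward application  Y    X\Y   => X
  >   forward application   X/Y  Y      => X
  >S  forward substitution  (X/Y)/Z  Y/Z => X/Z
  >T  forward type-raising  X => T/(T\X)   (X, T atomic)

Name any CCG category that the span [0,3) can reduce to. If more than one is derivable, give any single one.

[0,3] S   >
  [0,2] S/NP   >S
    [0,1] "plan" : (S/PP)/NP
    [1,2] "here" : PP/NP
  [2,3] "cat" : NP

S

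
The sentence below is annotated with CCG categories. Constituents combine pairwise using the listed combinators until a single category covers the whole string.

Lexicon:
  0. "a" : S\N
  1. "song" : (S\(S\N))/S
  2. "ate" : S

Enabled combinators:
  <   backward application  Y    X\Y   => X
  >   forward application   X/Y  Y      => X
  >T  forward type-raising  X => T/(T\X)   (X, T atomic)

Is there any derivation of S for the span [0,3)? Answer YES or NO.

[0,3] S   <
  [0,1] "a" : S\N
  [1,3] S\(S\N)   >
    [1,2] "song" : (S\(S\N))/S
    [2,3] "ate" : S

YES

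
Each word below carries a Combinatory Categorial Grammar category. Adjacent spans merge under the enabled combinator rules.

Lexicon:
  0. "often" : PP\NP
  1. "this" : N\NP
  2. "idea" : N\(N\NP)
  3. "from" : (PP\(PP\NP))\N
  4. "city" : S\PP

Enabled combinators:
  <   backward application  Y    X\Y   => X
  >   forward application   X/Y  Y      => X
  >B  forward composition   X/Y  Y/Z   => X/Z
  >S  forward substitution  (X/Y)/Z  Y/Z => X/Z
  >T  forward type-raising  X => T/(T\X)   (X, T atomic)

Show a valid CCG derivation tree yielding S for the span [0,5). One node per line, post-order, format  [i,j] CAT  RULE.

[0,1] PP\NP  lex  "often"
[1,2] N\NP  lex  "this"
[2,3] N\(N\NP)  lex  "idea"
[1,3] N  <  k=2
[3,4] (PP\(PP\NP))\N  lex  "from"
[1,4] PP\(PP\NP)  <  k=3
[0,4] PP  <  k=1
[4,5] S\PP  lex  "city"
[0,5] S  <  k=4

[0,5] S   <
  [0,4] PP   <
    [0,1] "often" : PP\NP
    [1,4] PP\(PP\NP)   <
      [1,3] N   <
        [1,2] "this" : N\NP
        [2,3] "idea" : N\(N\NP)
      [3,4] "from" : (PP\(PP\NP))\N
  [4,5] "city" : S\PP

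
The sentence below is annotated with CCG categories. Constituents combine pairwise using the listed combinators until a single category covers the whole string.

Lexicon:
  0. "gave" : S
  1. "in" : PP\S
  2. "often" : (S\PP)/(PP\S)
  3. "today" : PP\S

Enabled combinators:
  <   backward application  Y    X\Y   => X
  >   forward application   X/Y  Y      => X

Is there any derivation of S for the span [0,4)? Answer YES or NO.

YES

[0,4] S   <
  [0,2] PP   <
    [0,1] "gave" : S
    [1,2] "in" : PP\S
  [2,4] S\PP   >
    [2,3] "often" : (S\PP)/(PP\S)
    [3,4] "today" : PP\S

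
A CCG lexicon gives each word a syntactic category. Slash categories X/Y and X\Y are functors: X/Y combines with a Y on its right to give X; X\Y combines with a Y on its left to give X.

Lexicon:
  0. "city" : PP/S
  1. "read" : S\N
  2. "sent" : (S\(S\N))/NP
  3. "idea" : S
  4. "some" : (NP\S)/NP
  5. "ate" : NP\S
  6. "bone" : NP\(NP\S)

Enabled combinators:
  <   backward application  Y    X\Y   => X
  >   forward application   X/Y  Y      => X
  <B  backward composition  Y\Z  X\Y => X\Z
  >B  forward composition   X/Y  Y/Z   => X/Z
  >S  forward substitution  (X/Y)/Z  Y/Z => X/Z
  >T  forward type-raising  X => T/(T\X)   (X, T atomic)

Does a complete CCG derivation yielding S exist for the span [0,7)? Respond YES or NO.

NO

PP/S S\N (S\(S\N))/NP S (NP\S)/NP NP\S NP\(NP\S)
CKY chart[0,7] = {N/(N\PP), NP/(NP\PP), PP, PP/(PP\PP), PP/(S\S), S/(S\PP)}; S ∉ chart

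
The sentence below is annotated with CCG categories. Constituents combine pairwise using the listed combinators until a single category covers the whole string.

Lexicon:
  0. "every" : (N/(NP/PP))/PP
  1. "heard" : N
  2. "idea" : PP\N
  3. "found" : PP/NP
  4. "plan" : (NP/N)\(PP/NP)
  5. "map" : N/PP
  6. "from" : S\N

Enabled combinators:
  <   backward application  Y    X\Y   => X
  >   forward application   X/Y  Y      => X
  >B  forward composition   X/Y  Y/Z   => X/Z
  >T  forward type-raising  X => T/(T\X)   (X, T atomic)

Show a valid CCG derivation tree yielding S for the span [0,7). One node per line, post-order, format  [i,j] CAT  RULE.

[0,7] S   <
  [0,6] N   >
    [0,3] N/(NP/PP)   >
      [0,1] "every" : (N/(NP/PP))/PP
      [1,3] PP   >
        [1,2] PP/(PP\N)   >T
          [1,2] "heard" : N
        [2,3] "idea" : PP\N
    [3,6] NP/PP   >B
      [3,5] NP/N   <
        [3,4] "found" : PP/NP
        [4,5] "plan" : (NP/N)\(PP/NP)
      [5,6] "map" : N/PP
  [6,7] "from" : S\N

[0,1] (N/(NP/PP))/PP  lex  "every"
[1,2] N  lex  "heard"
[1,2] PP/(PP\N)  >T
[2,3] PP\N  lex  "idea"
[1,3] PP  >  k=2
[0,3] N/(NP/PP)  >  k=1
[3,4] PP/NP  lex  "found"
[4,5] (NP/N)\(PP/NP)  lex  "plan"
[3,5] NP/N  <  k=4
[5,6] N/PP  lex  "map"
[3,6] NP/PP  >B  k=5
[0,6] N  >  k=3
[6,7] S\N  lex  "from"
[0,7] S  <  k=6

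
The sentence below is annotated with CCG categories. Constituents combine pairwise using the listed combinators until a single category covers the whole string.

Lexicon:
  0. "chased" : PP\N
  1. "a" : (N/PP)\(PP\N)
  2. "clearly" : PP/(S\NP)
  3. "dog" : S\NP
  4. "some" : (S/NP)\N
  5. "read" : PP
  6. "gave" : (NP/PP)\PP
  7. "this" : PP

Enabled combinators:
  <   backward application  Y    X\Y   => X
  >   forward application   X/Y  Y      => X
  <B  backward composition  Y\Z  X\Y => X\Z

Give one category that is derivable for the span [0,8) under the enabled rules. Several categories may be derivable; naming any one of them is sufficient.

[0,8] S   >
  [0,5] S/NP   <
    [0,4] N   >
      [0,2] N/PP   <
        [0,1] "chased" : PP\N
        [1,2] "a" : (N/PP)\(PP\N)
      [2,4] PP   >
        [2,3] "clearly" : PP/(S\NP)
        [3,4] "dog" : S\NP
    [4,5] "some" : (S/NP)\N
  [5,8] NP   >
    [5,7] NP/PP   <
      [5,6] "read" : PP
      [6,7] "gave" : (NP/PP)\PP
    [7,8] "this" : PP

S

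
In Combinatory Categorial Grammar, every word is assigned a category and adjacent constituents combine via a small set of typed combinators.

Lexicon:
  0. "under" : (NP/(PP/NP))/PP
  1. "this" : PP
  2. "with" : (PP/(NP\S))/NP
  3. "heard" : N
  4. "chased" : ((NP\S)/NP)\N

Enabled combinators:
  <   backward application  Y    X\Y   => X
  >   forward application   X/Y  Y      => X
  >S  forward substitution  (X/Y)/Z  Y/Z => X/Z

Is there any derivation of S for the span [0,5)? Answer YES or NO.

(NP/(PP/NP))/PP PP (PP/(NP\S))/NP N ((NP\S)/NP)\N
CKY chart[0,5] = {NP}; S ∉ chart

NO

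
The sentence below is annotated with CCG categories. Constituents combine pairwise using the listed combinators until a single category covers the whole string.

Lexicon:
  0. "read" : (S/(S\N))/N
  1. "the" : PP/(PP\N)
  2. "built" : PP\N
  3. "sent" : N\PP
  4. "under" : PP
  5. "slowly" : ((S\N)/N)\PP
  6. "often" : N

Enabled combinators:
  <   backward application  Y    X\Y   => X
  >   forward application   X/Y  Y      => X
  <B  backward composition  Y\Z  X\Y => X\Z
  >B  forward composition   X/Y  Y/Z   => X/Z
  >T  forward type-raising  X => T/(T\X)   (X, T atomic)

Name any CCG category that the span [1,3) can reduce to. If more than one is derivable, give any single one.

[0,7] S   >
  [0,4] S/(S\N)   >
    [0,1] "read" : (S/(S\N))/N
    [1,4] N   <
      [1,3] PP   >
        [1,2] "the" : PP/(PP\N)
        [2,3] "built" : PP\N
      [3,4] "sent" : N\PP
  [4,7] S\N   >
    [4,6] (S\N)/N   <
      [4,5] "under" : PP
      [5,6] "slowly" : ((S\N)/N)\PP
    [6,7] "often" : N

PP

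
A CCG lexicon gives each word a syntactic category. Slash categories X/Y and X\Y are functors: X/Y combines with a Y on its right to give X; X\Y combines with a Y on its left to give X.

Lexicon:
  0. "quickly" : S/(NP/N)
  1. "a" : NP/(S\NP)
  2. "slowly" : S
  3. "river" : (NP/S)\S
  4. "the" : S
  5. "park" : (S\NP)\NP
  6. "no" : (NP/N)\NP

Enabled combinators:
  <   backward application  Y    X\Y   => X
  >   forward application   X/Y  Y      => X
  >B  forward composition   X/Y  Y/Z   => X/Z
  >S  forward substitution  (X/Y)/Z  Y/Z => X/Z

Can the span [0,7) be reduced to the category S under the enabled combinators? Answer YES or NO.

YES

[0,7] S   >
  [0,1] "quickly" : S/(NP/N)
  [1,7] NP/N   <
    [1,6] NP   >
      [1,2] "a" : NP/(S\NP)
      [2,6] S\NP   <
        [2,5] NP   >
          [2,4] NP/S   <
            [2,3] "slowly" : S
            [3,4] "river" : (NP/S)\S
          [4,5] "the" : S
        [5,6] "park" : (S\NP)\NP
    [6,7] "no" : (NP/N)\NP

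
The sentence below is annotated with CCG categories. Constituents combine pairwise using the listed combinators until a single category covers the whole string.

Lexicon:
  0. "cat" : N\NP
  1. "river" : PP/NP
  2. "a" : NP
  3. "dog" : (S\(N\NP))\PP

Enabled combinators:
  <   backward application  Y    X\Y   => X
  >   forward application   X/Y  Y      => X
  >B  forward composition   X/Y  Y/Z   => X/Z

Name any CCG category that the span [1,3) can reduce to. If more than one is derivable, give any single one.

PP

[0,4] S   <
  [0,1] "cat" : N\NP
  [1,4] S\(N\NP)   <
    [1,3] PP   >
      [1,2] "river" : PP/NP
      [2,3] "a" : NP
    [3,4] "dog" : (S\(N\NP))\PP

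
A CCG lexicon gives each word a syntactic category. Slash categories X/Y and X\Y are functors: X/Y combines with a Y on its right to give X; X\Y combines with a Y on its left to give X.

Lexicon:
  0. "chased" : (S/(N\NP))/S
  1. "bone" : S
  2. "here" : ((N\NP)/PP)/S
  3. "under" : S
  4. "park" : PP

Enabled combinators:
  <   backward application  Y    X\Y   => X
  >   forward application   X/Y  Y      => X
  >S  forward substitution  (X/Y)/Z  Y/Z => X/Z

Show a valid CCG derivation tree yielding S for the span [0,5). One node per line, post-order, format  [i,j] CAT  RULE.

[0,1] (S/(N\NP))/S  lex  "chased"
[1,2] S  lex  "bone"
[0,2] S/(N\NP)  >  k=1
[2,3] ((N\NP)/PP)/S  lex  "here"
[3,4] S  lex  "under"
[2,4] (N\NP)/PP  >  k=3
[4,5] PP  lex  "park"
[2,5] N\NP  >  k=4
[0,5] S  >  k=2

[0,5] S   >
  [0,2] S/(N\NP)   >
    [0,1] "chased" : (S/(N\NP))/S
    [1,2] "bone" : S
  [2,5] N\NP   >
    [2,4] (N\NP)/PP   >
      [2,3] "here" : ((N\NP)/PP)/S
      [3,4] "under" : S
    [4,5] "park" : PP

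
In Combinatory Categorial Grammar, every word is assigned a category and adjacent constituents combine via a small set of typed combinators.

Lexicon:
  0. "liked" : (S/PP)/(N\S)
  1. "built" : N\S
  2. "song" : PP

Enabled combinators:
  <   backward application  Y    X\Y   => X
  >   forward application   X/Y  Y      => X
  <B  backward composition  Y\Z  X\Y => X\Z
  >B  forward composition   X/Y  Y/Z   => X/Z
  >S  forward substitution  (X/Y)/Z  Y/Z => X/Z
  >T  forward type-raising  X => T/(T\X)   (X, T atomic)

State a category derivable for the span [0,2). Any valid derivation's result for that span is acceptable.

[0,3] S   >
  [0,2] S/PP   >
    [0,1] "liked" : (S/PP)/(N\S)
    [1,2] "built" : N\S
  [2,3] "song" : PP

S/PP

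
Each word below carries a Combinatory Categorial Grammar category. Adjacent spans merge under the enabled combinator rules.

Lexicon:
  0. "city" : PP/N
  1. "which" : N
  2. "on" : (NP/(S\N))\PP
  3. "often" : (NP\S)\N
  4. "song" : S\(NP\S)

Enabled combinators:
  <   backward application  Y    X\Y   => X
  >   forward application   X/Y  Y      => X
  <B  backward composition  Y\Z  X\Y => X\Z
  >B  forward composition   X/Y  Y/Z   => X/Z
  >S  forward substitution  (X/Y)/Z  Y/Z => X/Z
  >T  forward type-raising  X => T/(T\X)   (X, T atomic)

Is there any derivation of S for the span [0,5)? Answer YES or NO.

PP/N N (NP/(S\N))\PP (NP\S)\N S\(NP\S)
CKY chart[0,5] = {N/(N\NP), NP, NP/(NP\NP), PP/(PP\NP), S/(S\NP)}; S ∉ chart

NO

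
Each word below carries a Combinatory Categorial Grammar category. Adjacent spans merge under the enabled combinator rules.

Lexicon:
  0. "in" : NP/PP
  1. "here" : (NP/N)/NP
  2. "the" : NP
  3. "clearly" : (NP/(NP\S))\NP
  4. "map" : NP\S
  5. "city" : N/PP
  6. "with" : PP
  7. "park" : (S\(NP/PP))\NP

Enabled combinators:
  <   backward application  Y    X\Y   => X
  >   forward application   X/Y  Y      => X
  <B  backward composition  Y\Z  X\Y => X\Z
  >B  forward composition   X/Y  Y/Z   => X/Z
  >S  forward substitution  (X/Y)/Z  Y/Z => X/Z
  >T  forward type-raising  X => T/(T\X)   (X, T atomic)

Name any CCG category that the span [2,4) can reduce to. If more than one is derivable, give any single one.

NP/(NP\S)

[0,8] S   <
  [0,1] "in" : NP/PP
  [1,8] S\(NP/PP)   <
    [1,7] NP   >
      [1,5] NP/N   >
        [1,2] "here" : (NP/N)/NP
        [2,5] NP   >
          [2,4] NP/(NP\S)   <
            [2,3] "the" : NP
            [3,4] "clearly" : (NP/(NP\S))\NP
          [4,5] "map" : NP\S
      [5,7] N   >
        [5,6] "city" : N/PP
        [6,7] "with" : PP
    [7,8] "park" : (S\(NP/PP))\NP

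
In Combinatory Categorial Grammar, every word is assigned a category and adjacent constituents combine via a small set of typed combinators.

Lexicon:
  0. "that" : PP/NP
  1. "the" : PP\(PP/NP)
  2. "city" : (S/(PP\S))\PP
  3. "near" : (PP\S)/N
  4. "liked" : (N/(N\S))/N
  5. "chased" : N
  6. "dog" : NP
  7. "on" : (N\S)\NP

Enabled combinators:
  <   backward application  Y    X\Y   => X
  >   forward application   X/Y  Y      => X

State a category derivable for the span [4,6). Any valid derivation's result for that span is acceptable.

[0,8] S   >
  [0,3] S/(PP\S)   <
    [0,2] PP   <
      [0,1] "that" : PP/NP
      [1,2] "the" : PP\(PP/NP)
    [2,3] "city" : (S/(PP\S))\PP
  [3,8] PP\S   >
    [3,4] "near" : (PP\S)/N
    [4,8] N   >
      [4,6] N/(N\S)   >
        [4,5] "liked" : (N/(N\S))/N
        [5,6] "chased" : N
      [6,8] N\S   <
        [6,7] "dog" : NP
        [7,8] "on" : (N\S)\NP

N/(N\S)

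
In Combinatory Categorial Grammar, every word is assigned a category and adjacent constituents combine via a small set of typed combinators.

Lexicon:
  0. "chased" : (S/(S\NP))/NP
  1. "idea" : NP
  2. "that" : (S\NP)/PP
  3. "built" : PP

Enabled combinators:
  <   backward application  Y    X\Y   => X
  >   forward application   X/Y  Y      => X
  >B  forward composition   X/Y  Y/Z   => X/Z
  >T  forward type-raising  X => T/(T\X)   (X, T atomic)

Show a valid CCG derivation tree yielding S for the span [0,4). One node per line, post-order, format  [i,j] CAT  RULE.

[0,1] (S/(S\NP))/NP  lex  "chased"
[1,2] NP  lex  "idea"
[0,2] S/(S\NP)  >  k=1
[2,3] (S\NP)/PP  lex  "that"
[3,4] PP  lex  "built"
[2,4] S\NP  >  k=3
[0,4] S  >  k=2

[0,4] S   >
  [0,2] S/(S\NP)   >
    [0,1] "chased" : (S/(S\NP))/NP
    [1,2] "idea" : NP
  [2,4] S\NP   >
    [2,3] "that" : (S\NP)/PP
    [3,4] "built" : PP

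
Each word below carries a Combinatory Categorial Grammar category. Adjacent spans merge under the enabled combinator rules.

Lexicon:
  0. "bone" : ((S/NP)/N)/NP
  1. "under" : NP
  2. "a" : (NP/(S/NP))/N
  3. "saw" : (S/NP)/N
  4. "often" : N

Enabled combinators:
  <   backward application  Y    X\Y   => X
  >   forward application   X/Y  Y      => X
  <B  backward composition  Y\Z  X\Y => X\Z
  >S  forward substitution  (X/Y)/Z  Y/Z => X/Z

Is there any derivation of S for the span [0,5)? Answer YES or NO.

[0,5] S   >
  [0,4] S/N   >S
    [0,2] (S/NP)/N   >
      [0,1] "bone" : ((S/NP)/N)/NP
      [1,2] "under" : NP
    [2,4] NP/N   >S
      [2,3] "a" : (NP/(S/NP))/N
      [3,4] "saw" : (S/NP)/N
  [4,5] "often" : N

YES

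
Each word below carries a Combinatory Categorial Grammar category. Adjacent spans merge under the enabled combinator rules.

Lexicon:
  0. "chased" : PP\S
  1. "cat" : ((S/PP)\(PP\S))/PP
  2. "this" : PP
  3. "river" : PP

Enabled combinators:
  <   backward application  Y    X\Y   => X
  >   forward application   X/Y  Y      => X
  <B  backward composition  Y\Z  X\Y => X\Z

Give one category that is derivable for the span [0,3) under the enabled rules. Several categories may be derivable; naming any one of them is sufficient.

[0,4] S   >
  [0,3] S/PP   <
    [0,1] "chased" : PP\S
    [1,3] (S/PP)\(PP\S)   >
      [1,2] "cat" : ((S/PP)\(PP\S))/PP
      [2,3] "this" : PP
  [3,4] "river" : PP

S/PP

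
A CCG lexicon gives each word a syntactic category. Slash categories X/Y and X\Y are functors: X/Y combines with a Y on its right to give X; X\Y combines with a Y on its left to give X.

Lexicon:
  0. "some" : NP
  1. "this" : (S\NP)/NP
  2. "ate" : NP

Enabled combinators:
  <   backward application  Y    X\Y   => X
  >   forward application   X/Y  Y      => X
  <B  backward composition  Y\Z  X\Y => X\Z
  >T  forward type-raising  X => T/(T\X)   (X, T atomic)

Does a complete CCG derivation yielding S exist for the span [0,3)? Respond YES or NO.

YES

[0,3] S   <
  [0,1] "some" : NP
  [1,3] S\NP   >
    [1,2] "this" : (S\NP)/NP
    [2,3] "ate" : NP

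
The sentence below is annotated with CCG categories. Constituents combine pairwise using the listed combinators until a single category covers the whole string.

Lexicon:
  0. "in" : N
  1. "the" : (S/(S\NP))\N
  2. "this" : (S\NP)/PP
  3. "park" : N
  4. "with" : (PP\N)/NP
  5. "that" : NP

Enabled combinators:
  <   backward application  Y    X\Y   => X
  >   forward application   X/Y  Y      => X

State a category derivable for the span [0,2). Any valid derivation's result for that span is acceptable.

[0,6] S   >
  [0,2] S/(S\NP)   <
    [0,1] "in" : N
    [1,2] "the" : (S/(S\NP))\N
  [2,6] S\NP   >
    [2,3] "this" : (S\NP)/PP
    [3,6] PP   <
      [3,4] "park" : N
      [4,6] PP\N   >
        [4,5] "with" : (PP\N)/NP
        [5,6] "that" : NP

S/(S\NP)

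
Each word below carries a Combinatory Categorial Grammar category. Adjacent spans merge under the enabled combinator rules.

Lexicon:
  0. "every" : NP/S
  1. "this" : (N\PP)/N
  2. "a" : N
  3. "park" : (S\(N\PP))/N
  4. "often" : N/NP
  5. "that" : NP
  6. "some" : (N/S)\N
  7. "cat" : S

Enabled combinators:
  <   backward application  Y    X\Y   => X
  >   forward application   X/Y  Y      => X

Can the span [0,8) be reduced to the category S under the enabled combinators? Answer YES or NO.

NP/S (N\PP)/N N (S\(N\PP))/N N/NP NP (N/S)\N S
CKY chart[0,8] = {NP}; S ∉ chart

NO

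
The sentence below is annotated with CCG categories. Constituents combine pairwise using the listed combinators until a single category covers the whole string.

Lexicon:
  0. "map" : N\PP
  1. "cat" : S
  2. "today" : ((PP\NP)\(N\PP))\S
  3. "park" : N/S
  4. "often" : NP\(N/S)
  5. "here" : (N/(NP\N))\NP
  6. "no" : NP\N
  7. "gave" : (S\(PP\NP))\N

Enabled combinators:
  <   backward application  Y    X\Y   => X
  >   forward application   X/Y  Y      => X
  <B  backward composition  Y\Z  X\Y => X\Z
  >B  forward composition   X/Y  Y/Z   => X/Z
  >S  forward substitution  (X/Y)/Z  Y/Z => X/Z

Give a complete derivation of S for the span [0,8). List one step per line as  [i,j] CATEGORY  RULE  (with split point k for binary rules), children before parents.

[0,8] S   <
  [0,3] PP\NP   <
    [0,1] "map" : N\PP
    [1,3] (PP\NP)\(N\PP)   <
      [1,2] "cat" : S
      [2,3] "today" : ((PP\NP)\(N\PP))\S
  [3,8] S\(PP\NP)   <
    [3,7] N   >
      [3,6] N/(NP\N)   <
        [3,5] NP   <
          [3,4] "park" : N/S
          [4,5] "often" : NP\(N/S)
        [5,6] "here" : (N/(NP\N))\NP
      [6,7] "no" : NP\N
    [7,8] "gave" : (S\(PP\NP))\N

[0,1] N\PP  lex  "map"
[1,2] S  lex  "cat"
[2,3] ((PP\NP)\(N\PP))\S  lex  "today"
[1,3] (PP\NP)\(N\PP)  <  k=2
[0,3] PP\NP  <  k=1
[3,4] N/S  lex  "park"
[4,5] NP\(N/S)  lex  "often"
[3,5] NP  <  k=4
[5,6] (N/(NP\N))\NP  lex  "here"
[3,6] N/(NP\N)  <  k=5
[6,7] NP\N  lex  "no"
[3,7] N  >  k=6
[7,8] (S\(PP\NP))\N  lex  "gave"
[3,8] S\(PP\NP)  <  k=7
[0,8] S  <  k=3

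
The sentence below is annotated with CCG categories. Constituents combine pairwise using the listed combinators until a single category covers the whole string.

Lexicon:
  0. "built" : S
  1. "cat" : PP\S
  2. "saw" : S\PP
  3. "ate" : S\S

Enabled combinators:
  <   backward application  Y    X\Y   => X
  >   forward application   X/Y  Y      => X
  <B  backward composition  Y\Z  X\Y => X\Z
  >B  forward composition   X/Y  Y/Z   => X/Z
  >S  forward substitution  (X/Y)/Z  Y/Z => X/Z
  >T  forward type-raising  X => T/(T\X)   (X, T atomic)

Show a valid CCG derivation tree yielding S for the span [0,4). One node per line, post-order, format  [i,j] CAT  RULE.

[0,4] S   <
  [0,2] PP   >
    [0,1] PP/(PP\S)   >T
      [0,1] "built" : S
    [1,2] "cat" : PP\S
  [2,4] S\PP   <B
    [2,3] "saw" : S\PP
    [3,4] "ate" : S\S

[0,1] S  lex  "built"
[0,1] PP/(PP\S)  >T
[1,2] PP\S  lex  "cat"
[0,2] PP  >  k=1
[2,3] S\PP  lex  "saw"
[3,4] S\S  lex  "ate"
[2,4] S\PP  <B  k=3
[0,4] S  <  k=2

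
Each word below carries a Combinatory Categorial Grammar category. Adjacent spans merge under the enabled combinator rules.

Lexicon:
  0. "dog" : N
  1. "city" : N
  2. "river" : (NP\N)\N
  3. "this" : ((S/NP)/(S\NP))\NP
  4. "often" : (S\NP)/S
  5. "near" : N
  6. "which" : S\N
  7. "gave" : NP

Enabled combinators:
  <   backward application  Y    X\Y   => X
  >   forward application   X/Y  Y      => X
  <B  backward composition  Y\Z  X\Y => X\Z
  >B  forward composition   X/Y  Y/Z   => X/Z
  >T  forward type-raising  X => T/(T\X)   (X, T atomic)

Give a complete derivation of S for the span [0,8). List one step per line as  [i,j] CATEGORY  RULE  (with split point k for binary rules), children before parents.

[0,1] N  lex  "dog"
[0,1] NP/(NP\N)  >T
[1,2] N  lex  "city"
[2,3] (NP\N)\N  lex  "river"
[1,3] NP\N  <  k=2
[0,3] NP  >  k=1
[3,4] ((S/NP)/(S\NP))\NP  lex  "this"
[0,4] (S/NP)/(S\NP)  <  k=3
[4,5] (S\NP)/S  lex  "often"
[5,6] N  lex  "near"
[6,7] S\N  lex  "which"
[5,7] S  <  k=6
[4,7] S\NP  >  k=5
[0,7] S/NP  >  k=4
[7,8] NP  lex  "gave"
[0,8] S  >  k=7

[0,8] S   >
  [0,7] S/NP   >
    [0,4] (S/NP)/(S\NP)   <
      [0,3] NP   >
        [0,1] NP/(NP\N)   >T
          [0,1] "dog" : N
        [1,3] NP\N   <
          [1,2] "city" : N
          [2,3] "river" : (NP\N)\N
      [3,4] "this" : ((S/NP)/(S\NP))\NP
    [4,7] S\NP   >
      [4,5] "often" : (S\NP)/S
      [5,7] S   <
        [5,6] "near" : N
        [6,7] "which" : S\N
  [7,8] "gave" : NP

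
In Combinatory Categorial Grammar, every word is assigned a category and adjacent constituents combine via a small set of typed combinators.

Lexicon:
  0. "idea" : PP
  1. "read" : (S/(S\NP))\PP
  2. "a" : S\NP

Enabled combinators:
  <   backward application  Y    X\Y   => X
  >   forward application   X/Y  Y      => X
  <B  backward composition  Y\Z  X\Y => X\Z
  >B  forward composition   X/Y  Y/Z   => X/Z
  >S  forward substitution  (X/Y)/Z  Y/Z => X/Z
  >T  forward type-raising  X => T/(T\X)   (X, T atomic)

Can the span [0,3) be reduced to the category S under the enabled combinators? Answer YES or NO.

[0,3] S   >
  [0,2] S/(S\NP)   <
    [0,1] "idea" : PP
    [1,2] "read" : (S/(S\NP))\PP
  [2,3] "a" : S\NP

YES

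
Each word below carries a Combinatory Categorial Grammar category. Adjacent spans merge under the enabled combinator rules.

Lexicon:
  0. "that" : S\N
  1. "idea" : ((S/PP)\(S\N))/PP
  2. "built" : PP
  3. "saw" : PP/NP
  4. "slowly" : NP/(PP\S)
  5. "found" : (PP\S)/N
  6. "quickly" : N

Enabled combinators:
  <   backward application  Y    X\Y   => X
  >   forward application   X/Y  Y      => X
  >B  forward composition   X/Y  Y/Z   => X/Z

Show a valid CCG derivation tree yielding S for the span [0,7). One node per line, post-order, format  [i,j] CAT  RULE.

[0,7] S   >
  [0,3] S/PP   <
    [0,1] "that" : S\N
    [1,3] (S/PP)\(S\N)   >
      [1,2] "idea" : ((S/PP)\(S\N))/PP
      [2,3] "built" : PP
  [3,7] PP   >
    [3,4] "saw" : PP/NP
    [4,7] NP   >
      [4,6] NP/N   >B
        [4,5] "slowly" : NP/(PP\S)
        [5,6] "found" : (PP\S)/N
      [6,7] "quickly" : N

[0,1] S\N  lex  "that"
[1,2] ((S/PP)\(S\N))/PP  lex  "idea"
[2,3] PP  lex  "built"
[1,3] (S/PP)\(S\N)  >  k=2
[0,3] S/PP  <  k=1
[3,4] PP/NP  lex  "saw"
[4,5] NP/(PP\S)  lex  "slowly"
[5,6] (PP\S)/N  lex  "found"
[4,6] NP/N  >B  k=5
[6,7] N  lex  "quickly"
[4,7] NP  >  k=6
[3,7] PP  >  k=4
[0,7] S  >  k=3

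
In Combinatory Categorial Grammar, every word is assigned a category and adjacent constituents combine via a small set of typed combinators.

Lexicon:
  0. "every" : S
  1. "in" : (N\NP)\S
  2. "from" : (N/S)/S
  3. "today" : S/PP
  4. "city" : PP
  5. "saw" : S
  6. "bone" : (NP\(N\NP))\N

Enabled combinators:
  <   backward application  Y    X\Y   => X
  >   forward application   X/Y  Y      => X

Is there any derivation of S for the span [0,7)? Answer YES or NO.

NO

S (N\NP)\S (N/S)/S S/PP PP S (NP\(N\NP))\N
CKY chart[0,7] = {NP}; S ∉ chart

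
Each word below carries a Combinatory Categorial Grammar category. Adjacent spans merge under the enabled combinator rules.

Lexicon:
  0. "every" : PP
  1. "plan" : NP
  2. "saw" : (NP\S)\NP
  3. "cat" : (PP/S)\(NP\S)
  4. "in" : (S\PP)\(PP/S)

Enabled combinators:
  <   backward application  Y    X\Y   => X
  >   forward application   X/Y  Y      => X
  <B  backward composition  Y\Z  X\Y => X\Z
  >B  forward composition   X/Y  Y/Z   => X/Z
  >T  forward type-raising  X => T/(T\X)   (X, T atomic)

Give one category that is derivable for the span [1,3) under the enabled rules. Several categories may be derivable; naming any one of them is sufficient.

[0,5] S   <
  [0,1] "every" : PP
  [1,5] S\PP   <
    [1,4] PP/S   <
      [1,3] NP\S   <
        [1,2] "plan" : NP
        [2,3] "saw" : (NP\S)\NP
      [3,4] "cat" : (PP/S)\(NP\S)
    [4,5] "in" : (S\PP)\(PP/S)

NP\S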